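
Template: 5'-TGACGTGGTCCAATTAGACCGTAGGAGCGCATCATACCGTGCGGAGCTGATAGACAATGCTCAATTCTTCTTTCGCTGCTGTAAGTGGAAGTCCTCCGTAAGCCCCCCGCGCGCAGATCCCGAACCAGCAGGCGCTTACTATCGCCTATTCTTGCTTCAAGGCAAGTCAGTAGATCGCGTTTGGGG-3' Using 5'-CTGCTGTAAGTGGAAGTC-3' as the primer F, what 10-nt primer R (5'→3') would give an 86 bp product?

The forward primer binds at positions 76–93, so an 86 bp product ends at position 76 + 86 − 1 = 161.
The reverse primer anneals to the top strand over positions 152–161, i.e. to TTGCTTCAAG.
Its sequence written 5'→3' is the reverse complement: CTTGAAGCAA.

5'-CTTGAAGCAA-3'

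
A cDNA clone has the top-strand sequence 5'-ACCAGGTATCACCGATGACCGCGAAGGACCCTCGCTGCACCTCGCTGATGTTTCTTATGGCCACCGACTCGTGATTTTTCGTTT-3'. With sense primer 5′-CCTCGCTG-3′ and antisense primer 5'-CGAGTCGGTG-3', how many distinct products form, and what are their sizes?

The forward primer CCTCGCTG matches the top strand at positions 30–37, 40–47.
The reverse primer's reverse complement is CACCGACTCG, matching at positions 62–71.
Each forward site pairs with the reverse site to give a product ending at position 71: sizes 42, 32 bp.

Two products: 42 bp, 32 bp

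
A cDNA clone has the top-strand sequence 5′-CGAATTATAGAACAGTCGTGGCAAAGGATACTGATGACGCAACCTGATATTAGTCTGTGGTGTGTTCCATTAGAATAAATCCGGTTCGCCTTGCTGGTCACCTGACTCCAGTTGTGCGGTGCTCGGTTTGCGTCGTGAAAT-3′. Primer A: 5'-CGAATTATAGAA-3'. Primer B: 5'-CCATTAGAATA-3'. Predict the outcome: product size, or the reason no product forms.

No product — both primers anneal to the same strand and extend in the same direction.

Primer A (CGAATTATAGAA) matches the top strand at positions 1–12 (3' end points downstream).
Primer B (CCATTAGAATA) also matches the top strand directly, at positions 67–77 — its reverse complement TATTCTAATGG is not present.
Both primers anneal to the bottom strand with 3' ends pointing the same way, so neither can prime synthesis back toward the other.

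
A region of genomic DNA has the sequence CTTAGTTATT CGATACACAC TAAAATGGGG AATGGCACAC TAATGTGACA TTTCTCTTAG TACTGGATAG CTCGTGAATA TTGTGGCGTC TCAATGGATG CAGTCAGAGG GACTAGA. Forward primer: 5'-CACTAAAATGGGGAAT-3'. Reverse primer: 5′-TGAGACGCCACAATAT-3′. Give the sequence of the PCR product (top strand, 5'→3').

Forward primer CACTAAAATGGGGAAT is found on the top strand at positions 18–33.
The reverse primer's reverse complement is ATATTGTGGCGTCTCA, which matches the template at positions 78–93.
The product is the template from position 18 through 93 (76 bp).

5'-CACTAAAATGGGGAATGGCACACTAATGTGACATTTCTCTTAGTACTGGATAGCTCGTGAATATTGTGGCGTCTCA-3'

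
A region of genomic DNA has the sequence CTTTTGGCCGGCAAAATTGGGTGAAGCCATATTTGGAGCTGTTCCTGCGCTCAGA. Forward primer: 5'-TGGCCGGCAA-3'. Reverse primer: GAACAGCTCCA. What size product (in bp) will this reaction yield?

Forward primer TGGCCGGCAA is found on the top strand at positions 5–14.
Taking the reverse complement of GAACAGCTCCA gives TGGAGCTGTTC, found at positions 34–44 on the template; the primer anneals here to the top strand with its 3' end pointing upstream.
Amplicon spans positions 5–44: 40 bp.

40 bp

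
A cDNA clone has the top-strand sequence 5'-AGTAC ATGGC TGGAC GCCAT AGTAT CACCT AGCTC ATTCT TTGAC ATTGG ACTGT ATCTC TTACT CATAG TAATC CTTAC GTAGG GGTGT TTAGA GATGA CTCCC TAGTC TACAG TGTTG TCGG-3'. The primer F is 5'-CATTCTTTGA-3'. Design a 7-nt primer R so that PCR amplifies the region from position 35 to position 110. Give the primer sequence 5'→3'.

5'-GACTAGG-3'

The product's 3' end on the top strand is position 110.
The reverse primer anneals to the top strand over positions 104–110, i.e. to CCTAGTC.
Its sequence written 5'→3' is the reverse complement: GACTAGG.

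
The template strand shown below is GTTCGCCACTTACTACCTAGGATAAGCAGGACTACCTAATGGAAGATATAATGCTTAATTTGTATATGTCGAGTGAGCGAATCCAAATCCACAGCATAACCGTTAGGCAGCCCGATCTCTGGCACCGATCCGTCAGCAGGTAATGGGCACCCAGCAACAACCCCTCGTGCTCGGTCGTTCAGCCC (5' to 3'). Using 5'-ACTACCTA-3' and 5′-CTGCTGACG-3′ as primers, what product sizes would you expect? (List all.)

128 bp, 109 bp

The forward primer ACTACCTA matches the top strand at positions 12–19, 31–38.
The reverse primer's reverse complement is CGTCAGCAG, matching at positions 131–139.
Each forward site pairs with the reverse site to give a product ending at position 139: sizes 128, 109 bp.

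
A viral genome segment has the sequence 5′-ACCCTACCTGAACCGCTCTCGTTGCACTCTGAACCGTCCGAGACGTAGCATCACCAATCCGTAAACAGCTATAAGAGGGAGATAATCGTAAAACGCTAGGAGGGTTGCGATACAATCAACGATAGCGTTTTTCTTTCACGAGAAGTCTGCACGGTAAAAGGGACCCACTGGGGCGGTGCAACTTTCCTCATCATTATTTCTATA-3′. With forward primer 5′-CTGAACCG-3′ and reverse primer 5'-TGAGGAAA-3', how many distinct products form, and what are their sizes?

Two products: 183 bp, 162 bp

The forward primer CTGAACCG matches the top strand at positions 8–15, 29–36.
The reverse primer's reverse complement is TTTCCTCA, matching at positions 183–190.
Each forward site pairs with the reverse site to give a product ending at position 190: sizes 183, 162 bp.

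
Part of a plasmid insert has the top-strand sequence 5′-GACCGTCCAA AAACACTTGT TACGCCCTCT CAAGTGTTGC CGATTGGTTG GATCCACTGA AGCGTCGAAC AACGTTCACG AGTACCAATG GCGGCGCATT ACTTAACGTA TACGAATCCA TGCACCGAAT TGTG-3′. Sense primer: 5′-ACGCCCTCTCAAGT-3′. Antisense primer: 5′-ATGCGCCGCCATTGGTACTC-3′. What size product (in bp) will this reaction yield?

78 bp

Scanning the template, ACGCCCTCTCAAGT occurs at positions 22–35; this primer anneals to the bottom strand there with its 3' end pointing downstream.
Reverse complement of the reverse primer: GAGTACCAATGGCGGCGCAT. This occurs on the top strand at positions 80–99.
The product runs from position 22 to position 99, so its length is 99 − 22 + 1 = 78 bp.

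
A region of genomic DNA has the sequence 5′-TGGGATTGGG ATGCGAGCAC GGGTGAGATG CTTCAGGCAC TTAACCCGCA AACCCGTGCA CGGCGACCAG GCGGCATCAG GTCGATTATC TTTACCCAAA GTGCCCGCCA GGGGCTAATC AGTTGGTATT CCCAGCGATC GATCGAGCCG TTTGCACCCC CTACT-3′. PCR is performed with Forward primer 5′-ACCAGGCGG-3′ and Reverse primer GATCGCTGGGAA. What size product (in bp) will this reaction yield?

Forward primer ACCAGGCGG is found on the top strand at positions 66–74.
Reverse complement of the reverse primer: TTCCCAGCGATC. This occurs on the top strand at positions 129–140.
Product length = (reverse-primer end) − (forward-primer start) + 1 = 140 − 66 + 1 = 75 bp.

75 bp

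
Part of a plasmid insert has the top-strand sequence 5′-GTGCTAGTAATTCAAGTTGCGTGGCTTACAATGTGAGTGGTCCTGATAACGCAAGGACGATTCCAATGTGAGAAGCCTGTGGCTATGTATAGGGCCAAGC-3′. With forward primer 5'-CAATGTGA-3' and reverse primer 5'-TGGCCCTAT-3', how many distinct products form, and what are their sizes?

Two products: 69 bp, 34 bp

The forward primer CAATGTGA matches the top strand at positions 29–36, 64–71.
The reverse primer's reverse complement is ATAGGGCCA, matching at positions 89–97.
Each forward site pairs with the reverse site to give a product ending at position 97: sizes 69, 34 bp.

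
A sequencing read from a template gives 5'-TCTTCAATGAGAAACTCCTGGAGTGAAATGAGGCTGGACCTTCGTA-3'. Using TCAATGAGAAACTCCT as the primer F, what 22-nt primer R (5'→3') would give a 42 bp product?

5'-ACGAAGGTCCAGCCTCATTTCA-3'

The forward primer binds at positions 4–19, so a 42 bp product ends at position 4 + 42 − 1 = 45.
The reverse primer anneals to the top strand over positions 24–45, i.e. to TGAAATGAGGCTGGACCTTCGT.
Its sequence written 5'→3' is the reverse complement: ACGAAGGTCCAGCCTCATTTCA.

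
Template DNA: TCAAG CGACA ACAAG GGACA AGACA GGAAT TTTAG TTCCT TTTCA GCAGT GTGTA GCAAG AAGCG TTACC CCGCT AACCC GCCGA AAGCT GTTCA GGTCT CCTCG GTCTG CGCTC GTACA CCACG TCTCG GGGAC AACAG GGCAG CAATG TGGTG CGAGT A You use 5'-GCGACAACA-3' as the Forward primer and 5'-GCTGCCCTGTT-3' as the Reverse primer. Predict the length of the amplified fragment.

Forward primer GCGACAACA is found on the top strand at positions 5–13.
Taking the reverse complement of GCTGCCCTGTT gives AACAGGGCAGC, found at positions 136–146 on the template; the primer anneals here to the top strand with its 3' end pointing upstream.
Product length = (reverse-primer end) − (forward-primer start) + 1 = 146 − 5 + 1 = 142 bp.

142 bp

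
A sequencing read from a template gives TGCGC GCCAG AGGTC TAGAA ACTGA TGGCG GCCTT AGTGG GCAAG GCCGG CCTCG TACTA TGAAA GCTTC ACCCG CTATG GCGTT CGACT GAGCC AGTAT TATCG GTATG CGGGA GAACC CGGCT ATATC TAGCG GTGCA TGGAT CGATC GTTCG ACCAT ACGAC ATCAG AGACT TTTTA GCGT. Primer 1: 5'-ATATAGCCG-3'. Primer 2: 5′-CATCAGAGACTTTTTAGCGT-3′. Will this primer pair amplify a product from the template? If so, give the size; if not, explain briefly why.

No product — the primers' 3' ends point away from each other.

Primer 1 (ATATAGCCG) has reverse complement CGGCTATAT, which matches the top strand at positions 121–129; primer 1 anneals to the top strand there with its 3' end pointing upstream toward position 121.
Primer 2 (CATCAGAGACTTTTTAGCGT) matches the top strand directly at positions 165–184; it anneals to the bottom strand with its 3' end pointing downstream toward position 184.
The 3' ends diverge (primer 1 extends toward position 1, primer 2 toward position 184), so the primers never converge on a shared product.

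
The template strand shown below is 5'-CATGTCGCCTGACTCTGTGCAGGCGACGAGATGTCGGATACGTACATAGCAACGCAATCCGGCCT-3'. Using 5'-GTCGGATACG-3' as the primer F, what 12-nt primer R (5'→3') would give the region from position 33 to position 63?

5'-GCCGGATTGCGT-3'

The product's 3' end on the top strand is position 63.
The reverse primer anneals to the top strand over positions 52–63, i.e. to ACGCAATCCGGC.
Its sequence written 5'→3' is the reverse complement: GCCGGATTGCGT.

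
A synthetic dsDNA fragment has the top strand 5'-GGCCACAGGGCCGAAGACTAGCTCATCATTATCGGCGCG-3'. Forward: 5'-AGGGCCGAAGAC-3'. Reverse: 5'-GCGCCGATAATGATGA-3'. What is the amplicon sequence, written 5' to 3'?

5'-AGGGCCGAAGACTAGCTCATCATTATCGGCGC-3'

Scanning the template, AGGGCCGAAGAC occurs at positions 7–18; this primer anneals to the bottom strand there with its 3' end pointing downstream.
Taking the reverse complement of GCGCCGATAATGATGA gives TCATCATTATCGGCGC, found at positions 23–38 on the template; the primer anneals here to the top strand with its 3' end pointing upstream.
The product is the template from position 7 through 38 (32 bp).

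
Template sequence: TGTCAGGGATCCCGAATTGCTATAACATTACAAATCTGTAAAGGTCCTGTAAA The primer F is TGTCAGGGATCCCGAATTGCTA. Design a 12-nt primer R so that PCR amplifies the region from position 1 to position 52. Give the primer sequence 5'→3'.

5'-TTACAGGACCTT-3'

The product's 3' end on the top strand is position 52.
The reverse primer anneals to the top strand over positions 41–52, i.e. to AAGGTCCTGTAA.
Its sequence written 5'→3' is the reverse complement: TTACAGGACCTT.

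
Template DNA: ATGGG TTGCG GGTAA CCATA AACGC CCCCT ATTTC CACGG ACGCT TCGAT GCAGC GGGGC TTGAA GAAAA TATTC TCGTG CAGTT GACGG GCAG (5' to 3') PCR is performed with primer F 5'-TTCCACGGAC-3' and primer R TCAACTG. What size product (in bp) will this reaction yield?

The forward primer matches the template at positions 33–42.
Taking the reverse complement of TCAACTG gives CAGTTGA, found at positions 81–87 on the template; the primer anneals here to the top strand with its 3' end pointing upstream.
Amplicon spans positions 33–87: 55 bp.

55 bp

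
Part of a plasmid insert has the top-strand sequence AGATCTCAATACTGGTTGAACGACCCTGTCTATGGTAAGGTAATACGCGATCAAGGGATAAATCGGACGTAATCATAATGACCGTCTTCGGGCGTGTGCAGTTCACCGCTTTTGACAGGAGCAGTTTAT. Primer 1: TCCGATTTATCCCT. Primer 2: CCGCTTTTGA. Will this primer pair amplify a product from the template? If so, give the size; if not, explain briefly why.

No product — the primers' 3' ends point away from each other.

Primer 1 (TCCGATTTATCCCT) has reverse complement AGGGATAAATCGGA, which matches the top strand at positions 54–67; primer 1 anneals to the top strand there with its 3' end pointing upstream toward position 54.
Primer 2 (CCGCTTTTGA) matches the top strand directly at positions 106–115; it anneals to the bottom strand with its 3' end pointing downstream toward position 115.
The 3' ends diverge (primer 1 extends toward position 1, primer 2 toward position 129), so the primers never converge on a shared product.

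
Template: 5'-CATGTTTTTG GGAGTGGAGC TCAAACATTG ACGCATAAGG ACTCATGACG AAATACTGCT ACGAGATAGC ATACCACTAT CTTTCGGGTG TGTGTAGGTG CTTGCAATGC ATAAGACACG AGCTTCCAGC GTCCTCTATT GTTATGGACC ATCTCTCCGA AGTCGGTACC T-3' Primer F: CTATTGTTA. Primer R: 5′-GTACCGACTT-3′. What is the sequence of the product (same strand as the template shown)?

5'-CTATTGTTATGGACCATCTCTCCGAAGTCGGTAC-3'

The forward primer matches the template at positions 136–144.
Reverse complement of the reverse primer: AAGTCGGTAC. This occurs on the top strand at positions 160–169.
The product is the template from position 136 through 169 (34 bp).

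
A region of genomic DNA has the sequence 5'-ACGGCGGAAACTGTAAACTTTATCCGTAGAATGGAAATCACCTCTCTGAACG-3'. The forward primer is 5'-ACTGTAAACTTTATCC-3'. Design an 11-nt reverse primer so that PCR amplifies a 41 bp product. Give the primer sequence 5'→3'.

The forward primer binds at positions 10–25, so a 41 bp product ends at position 10 + 41 − 1 = 50.
The reverse primer anneals to the top strand over positions 40–50, i.e. to ACCTCTCTGAA.
Its sequence written 5'→3' is the reverse complement: TTCAGAGAGGT.

5'-TTCAGAGAGGT-3'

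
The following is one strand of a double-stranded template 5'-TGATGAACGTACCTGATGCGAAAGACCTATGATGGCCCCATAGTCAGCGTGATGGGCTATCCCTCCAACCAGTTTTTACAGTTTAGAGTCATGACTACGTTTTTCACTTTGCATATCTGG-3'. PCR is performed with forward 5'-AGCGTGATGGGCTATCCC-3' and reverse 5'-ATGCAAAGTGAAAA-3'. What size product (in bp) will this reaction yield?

69 bp

Forward primer AGCGTGATGGGCTATCCC is found on the top strand at positions 46–63.
The reverse primer's reverse complement is TTTTCACTTTGCAT, which matches the template at positions 101–114.
Product length = (reverse-primer end) − (forward-primer start) + 1 = 114 − 46 + 1 = 69 bp.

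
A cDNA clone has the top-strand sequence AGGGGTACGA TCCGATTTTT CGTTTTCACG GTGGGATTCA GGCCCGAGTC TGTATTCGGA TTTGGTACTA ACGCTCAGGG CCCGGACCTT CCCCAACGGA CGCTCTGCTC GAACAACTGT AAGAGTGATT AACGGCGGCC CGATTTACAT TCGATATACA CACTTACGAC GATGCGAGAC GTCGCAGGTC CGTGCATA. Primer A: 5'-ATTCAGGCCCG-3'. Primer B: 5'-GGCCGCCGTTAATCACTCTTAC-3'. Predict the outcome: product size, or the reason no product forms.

Yes — a 105 bp product.

Primer A (ATTCAGGCCCG) matches the top strand at positions 36–46; it acts as a forward primer.
Primer B's reverse complement is GTAAGAGTGATTAACGGCGGCC, matching the top strand at positions 119–140; it acts as a reverse primer.
The 3' ends face each other across positions 36–140, giving a 105 bp product.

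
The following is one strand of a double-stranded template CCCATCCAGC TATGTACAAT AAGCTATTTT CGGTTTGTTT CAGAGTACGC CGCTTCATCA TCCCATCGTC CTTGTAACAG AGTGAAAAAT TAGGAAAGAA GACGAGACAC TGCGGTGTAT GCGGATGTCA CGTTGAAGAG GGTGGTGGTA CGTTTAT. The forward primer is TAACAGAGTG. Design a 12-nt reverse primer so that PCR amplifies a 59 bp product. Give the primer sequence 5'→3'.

The forward primer binds at positions 75–84, so a 59 bp product ends at position 75 + 59 − 1 = 133.
The reverse primer anneals to the top strand over positions 122–133, i.e. to CGGATGTCACGT.
Its sequence written 5'→3' is the reverse complement: ACGTGACATCCG.

5'-ACGTGACATCCG-3'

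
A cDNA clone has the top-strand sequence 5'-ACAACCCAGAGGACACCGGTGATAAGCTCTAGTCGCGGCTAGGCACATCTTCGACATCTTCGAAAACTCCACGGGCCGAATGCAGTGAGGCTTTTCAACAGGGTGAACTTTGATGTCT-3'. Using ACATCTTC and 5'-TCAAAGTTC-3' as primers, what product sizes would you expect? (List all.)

69 bp, 60 bp

The forward primer ACATCTTC matches the top strand at positions 45–52, 54–61.
The reverse primer's reverse complement is GAACTTTGA, matching at positions 105–113.
Each forward site pairs with the reverse site to give a product ending at position 113: sizes 69, 60 bp.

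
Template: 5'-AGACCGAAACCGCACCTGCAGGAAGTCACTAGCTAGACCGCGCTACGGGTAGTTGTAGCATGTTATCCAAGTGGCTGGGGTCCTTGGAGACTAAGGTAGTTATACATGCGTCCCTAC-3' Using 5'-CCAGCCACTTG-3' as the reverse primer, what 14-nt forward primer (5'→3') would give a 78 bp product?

5'-AGACCGAAACCGCA-3'

The reverse primer's reverse complement CAAGTGGCTGG matches the template at positions 68–78, so the product ends at position 78.
A 78 bp product then starts at position 78 − 78 + 1 = 1.
The forward primer is identical to the top strand there: AGACCGAAACCGCA.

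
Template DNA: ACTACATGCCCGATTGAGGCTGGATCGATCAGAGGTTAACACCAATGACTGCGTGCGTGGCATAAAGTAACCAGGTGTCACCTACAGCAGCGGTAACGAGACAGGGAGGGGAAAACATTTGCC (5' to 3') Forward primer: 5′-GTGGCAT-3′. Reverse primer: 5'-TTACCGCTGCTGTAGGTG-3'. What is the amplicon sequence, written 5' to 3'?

The forward primer matches the template at positions 57–63.
The reverse primer's reverse complement is CACCTACAGCAGCGGTAA, which matches the template at positions 79–96.
The product is the template from position 57 through 96 (40 bp).

5'-GTGGCATAAAGTAACCAGGTGTCACCTACAGCAGCGGTAA-3'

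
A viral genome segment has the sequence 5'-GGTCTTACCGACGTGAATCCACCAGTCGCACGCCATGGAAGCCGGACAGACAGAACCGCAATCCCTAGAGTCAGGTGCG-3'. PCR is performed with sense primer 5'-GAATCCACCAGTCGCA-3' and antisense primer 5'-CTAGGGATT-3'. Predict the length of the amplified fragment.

54 bp

Forward primer GAATCCACCAGTCGCA is found on the top strand at positions 15–30.
Reverse complement of the reverse primer: AATCCCTAG. This occurs on the top strand at positions 60–68.
Product length = (reverse-primer end) − (forward-primer start) + 1 = 68 − 15 + 1 = 54 bp.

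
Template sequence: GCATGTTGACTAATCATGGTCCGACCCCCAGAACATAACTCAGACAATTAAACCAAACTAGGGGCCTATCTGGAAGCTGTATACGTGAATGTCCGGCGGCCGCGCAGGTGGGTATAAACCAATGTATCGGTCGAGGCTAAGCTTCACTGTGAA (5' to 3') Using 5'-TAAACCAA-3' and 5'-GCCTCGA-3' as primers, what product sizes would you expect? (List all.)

89 bp, 23 bp

The forward primer TAAACCAA matches the top strand at positions 49–56, 115–122.
The reverse primer's reverse complement is TCGAGGC, matching at positions 131–137.
Each forward site pairs with the reverse site to give a product ending at position 137: sizes 89, 23 bp.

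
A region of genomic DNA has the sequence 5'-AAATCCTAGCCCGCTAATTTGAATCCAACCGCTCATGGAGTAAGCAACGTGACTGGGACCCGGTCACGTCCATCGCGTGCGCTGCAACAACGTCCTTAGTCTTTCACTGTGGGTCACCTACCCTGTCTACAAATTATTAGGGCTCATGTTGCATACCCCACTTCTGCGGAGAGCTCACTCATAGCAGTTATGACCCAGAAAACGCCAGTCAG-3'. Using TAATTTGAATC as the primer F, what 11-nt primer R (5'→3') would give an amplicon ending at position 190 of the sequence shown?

5'-TAACTGCTATG-3'

The forward primer binds at positions 15–25; the product's 3' end on the top strand is position 190.
The reverse primer anneals to the top strand over positions 180–190, i.e. to CATAGCAGTTA.
Its sequence written 5'→3' is the reverse complement: TAACTGCTATG.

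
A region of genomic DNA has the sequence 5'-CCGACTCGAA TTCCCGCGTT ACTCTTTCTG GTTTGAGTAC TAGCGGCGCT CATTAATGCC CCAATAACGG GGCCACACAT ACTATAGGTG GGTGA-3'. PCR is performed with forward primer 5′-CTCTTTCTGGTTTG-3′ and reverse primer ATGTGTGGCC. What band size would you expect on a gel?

Scanning the template, CTCTTTCTGGTTTG occurs at positions 22–35; this primer anneals to the bottom strand there with its 3' end pointing downstream.
Taking the reverse complement of ATGTGTGGCC gives GGCCACACAT, found at positions 71–80 on the template; the primer anneals here to the top strand with its 3' end pointing upstream.
Product length = (reverse-primer end) − (forward-primer start) + 1 = 80 − 22 + 1 = 59 bp.

59 bp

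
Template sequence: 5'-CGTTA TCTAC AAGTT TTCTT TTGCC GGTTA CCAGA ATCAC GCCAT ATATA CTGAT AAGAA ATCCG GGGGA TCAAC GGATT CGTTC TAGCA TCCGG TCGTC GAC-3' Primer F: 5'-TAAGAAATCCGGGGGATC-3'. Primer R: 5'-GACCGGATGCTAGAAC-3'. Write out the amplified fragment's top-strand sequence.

5'-TAAGAAATCCGGGGGATCAACGGATTCGTTCTAGCATCCGGTC-3'

Forward primer TAAGAAATCCGGGGGATC is found on the top strand at positions 55–72.
Taking the reverse complement of GACCGGATGCTAGAAC gives GTTCTAGCATCCGGTC, found at positions 82–97 on the template; the primer anneals here to the top strand with its 3' end pointing upstream.
The product is the template from position 55 through 97 (43 bp).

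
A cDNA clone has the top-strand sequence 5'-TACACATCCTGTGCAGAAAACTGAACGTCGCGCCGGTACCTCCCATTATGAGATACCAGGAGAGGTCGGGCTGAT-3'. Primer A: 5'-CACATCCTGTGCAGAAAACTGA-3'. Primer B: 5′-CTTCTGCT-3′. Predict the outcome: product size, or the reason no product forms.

Primer B (CTTCTGCT) does not match the top strand, and its reverse complement AGCAGAAG does not match either.
With no annealing site for primer B, no amplification occurs.

No product — primer B has no binding site in the template.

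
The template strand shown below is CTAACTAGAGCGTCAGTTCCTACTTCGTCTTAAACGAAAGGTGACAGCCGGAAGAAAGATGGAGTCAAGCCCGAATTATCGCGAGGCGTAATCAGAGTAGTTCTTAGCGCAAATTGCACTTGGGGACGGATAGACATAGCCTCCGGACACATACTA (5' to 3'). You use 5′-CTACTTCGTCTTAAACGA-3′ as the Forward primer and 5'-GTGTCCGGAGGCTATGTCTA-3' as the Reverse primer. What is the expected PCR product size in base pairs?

Scanning the template, CTACTTCGTCTTAAACGA occurs at positions 20–37; this primer anneals to the bottom strand there with its 3' end pointing downstream.
Taking the reverse complement of GTGTCCGGAGGCTATGTCTA gives TAGACATAGCCTCCGGACAC, found at positions 131–150 on the template; the primer anneals here to the top strand with its 3' end pointing upstream.
Product length = (reverse-primer end) − (forward-primer start) + 1 = 150 − 20 + 1 = 131 bp.

131 bp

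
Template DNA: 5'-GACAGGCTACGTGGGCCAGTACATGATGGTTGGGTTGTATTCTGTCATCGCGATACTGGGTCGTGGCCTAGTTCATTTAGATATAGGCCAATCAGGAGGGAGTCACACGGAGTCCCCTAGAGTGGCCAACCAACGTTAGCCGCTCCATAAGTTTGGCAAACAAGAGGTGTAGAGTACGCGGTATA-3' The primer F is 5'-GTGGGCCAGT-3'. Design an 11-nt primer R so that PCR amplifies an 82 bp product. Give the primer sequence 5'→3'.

5'-ATTGGCCTATA-3'

The forward primer binds at positions 11–20, so an 82 bp product ends at position 11 + 82 − 1 = 92.
The reverse primer anneals to the top strand over positions 82–92, i.e. to TATAGGCCAAT.
Its sequence written 5'→3' is the reverse complement: ATTGGCCTATA.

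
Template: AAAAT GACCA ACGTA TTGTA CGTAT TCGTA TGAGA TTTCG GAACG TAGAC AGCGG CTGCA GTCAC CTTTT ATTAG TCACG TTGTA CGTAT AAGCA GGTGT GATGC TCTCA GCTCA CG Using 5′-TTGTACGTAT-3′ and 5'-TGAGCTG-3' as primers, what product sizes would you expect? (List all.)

100 bp, 35 bp

The forward primer TTGTACGTAT matches the top strand at positions 16–25, 81–90.
The reverse primer's reverse complement is CAGCTCA, matching at positions 109–115.
Each forward site pairs with the reverse site to give a product ending at position 115: sizes 100, 35 bp.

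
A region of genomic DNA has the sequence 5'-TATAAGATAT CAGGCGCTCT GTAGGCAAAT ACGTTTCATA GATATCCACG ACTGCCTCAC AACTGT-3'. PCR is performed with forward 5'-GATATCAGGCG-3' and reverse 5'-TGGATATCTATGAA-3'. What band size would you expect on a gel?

The forward primer matches the template at positions 6–16.
The reverse primer's reverse complement is TTCATAGATATCCA, which matches the template at positions 35–48.
Product length = (reverse-primer end) − (forward-primer start) + 1 = 48 − 6 + 1 = 43 bp.

43 bp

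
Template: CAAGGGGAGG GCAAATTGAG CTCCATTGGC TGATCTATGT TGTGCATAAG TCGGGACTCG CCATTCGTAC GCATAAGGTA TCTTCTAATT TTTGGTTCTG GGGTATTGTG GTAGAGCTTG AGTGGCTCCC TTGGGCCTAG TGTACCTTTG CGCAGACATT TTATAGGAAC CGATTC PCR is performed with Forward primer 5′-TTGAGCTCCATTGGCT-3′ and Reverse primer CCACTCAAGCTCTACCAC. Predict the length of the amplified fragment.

110 bp

The forward primer matches the template at positions 16–31.
Reverse complement of the reverse primer: GTGGTAGAGCTTGAGTGG. This occurs on the top strand at positions 108–125.
Amplicon spans positions 16–125: 110 bp.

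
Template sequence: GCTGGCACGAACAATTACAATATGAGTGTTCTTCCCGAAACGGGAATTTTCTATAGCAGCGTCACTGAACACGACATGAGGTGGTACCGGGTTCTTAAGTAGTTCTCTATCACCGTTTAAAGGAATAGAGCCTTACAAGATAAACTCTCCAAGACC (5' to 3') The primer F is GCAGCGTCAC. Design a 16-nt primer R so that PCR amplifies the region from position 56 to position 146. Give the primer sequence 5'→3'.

5'-AGTTTATCTTGTAAGG-3'

The product's 3' end on the top strand is position 146.
The reverse primer anneals to the top strand over positions 131–146, i.e. to CCTTACAAGATAAACT.
Its sequence written 5'→3' is the reverse complement: AGTTTATCTTGTAAGG.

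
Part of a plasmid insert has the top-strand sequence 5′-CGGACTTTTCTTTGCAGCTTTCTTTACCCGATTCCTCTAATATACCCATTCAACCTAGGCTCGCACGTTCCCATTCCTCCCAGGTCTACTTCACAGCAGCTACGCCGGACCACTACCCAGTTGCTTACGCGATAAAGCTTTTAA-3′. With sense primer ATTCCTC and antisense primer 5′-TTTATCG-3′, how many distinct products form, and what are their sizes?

The forward primer ATTCCTC matches the top strand at positions 31–37, 73–79.
The reverse primer's reverse complement is CGATAAA, matching at positions 130–136.
Each forward site pairs with the reverse site to give a product ending at position 136: sizes 106, 64 bp.

Two products: 106 bp, 64 bp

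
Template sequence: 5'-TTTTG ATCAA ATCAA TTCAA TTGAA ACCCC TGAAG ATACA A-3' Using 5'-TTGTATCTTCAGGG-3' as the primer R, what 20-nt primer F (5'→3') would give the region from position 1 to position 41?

5'-TTTTGATCAAATCAATTCAA-3'

The reverse primer's reverse complement CCCTGAAGATACAA matches the template at positions 28–41; the product starts at position 1.
The forward primer is identical to the top strand over positions 1–20: TTTTGATCAAATCAATTCAA.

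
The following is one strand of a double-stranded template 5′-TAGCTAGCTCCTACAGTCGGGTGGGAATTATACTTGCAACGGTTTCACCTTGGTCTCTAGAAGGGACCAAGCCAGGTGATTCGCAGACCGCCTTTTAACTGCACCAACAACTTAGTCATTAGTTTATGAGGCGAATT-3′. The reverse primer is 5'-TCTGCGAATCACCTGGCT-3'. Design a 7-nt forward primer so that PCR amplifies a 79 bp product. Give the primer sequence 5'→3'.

5'-TCCTACA-3'

The reverse primer's reverse complement AGCCAGGTGATTCGCAGA matches the template at positions 70–87, so the product ends at position 87.
A 79 bp product then starts at position 87 − 79 + 1 = 9.
The forward primer is identical to the top strand there: TCCTACA.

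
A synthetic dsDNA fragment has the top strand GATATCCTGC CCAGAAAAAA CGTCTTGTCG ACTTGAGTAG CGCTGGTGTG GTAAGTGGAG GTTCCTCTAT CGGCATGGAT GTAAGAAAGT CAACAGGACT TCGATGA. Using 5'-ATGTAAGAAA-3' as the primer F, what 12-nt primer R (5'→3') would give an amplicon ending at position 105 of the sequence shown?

5'-ATCGAAGTCCTG-3'

The forward primer binds at positions 79–88; the product's 3' end on the top strand is position 105.
The reverse primer anneals to the top strand over positions 94–105, i.e. to CAGGACTTCGAT.
Its sequence written 5'→3' is the reverse complement: ATCGAAGTCCTG.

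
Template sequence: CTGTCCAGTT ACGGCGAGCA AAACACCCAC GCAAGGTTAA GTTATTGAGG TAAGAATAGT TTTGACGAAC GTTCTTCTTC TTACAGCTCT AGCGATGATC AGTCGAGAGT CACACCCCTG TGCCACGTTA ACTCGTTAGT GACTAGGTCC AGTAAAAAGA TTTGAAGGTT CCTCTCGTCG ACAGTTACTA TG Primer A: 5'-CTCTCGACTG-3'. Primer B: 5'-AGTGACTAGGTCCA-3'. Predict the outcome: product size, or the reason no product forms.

Primer A (CTCTCGACTG) has reverse complement CAGTCGAGAG, which matches the top strand at positions 100–109; primer A anneals to the top strand there with its 3' end pointing upstream toward position 100.
Primer B (AGTGACTAGGTCCA) matches the top strand directly at positions 138–151; it anneals to the bottom strand with its 3' end pointing downstream toward position 151.
The 3' ends diverge (primer A extends toward position 1, primer B toward position 192), so the primers never converge on a shared product.

No product — the primers' 3' ends point away from each other.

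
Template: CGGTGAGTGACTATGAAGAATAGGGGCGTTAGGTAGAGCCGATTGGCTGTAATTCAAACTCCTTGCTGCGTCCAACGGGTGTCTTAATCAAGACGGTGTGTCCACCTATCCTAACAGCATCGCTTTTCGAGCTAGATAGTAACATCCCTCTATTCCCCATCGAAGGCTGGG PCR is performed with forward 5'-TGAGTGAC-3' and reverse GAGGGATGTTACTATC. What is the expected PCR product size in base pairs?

147 bp

The forward primer matches the template at positions 4–11.
Taking the reverse complement of GAGGGATGTTACTATC gives GATAGTAACATCCCTC, found at positions 135–150 on the template; the primer anneals here to the top strand with its 3' end pointing upstream.
Product length = (reverse-primer end) − (forward-primer start) + 1 = 150 − 4 + 1 = 147 bp.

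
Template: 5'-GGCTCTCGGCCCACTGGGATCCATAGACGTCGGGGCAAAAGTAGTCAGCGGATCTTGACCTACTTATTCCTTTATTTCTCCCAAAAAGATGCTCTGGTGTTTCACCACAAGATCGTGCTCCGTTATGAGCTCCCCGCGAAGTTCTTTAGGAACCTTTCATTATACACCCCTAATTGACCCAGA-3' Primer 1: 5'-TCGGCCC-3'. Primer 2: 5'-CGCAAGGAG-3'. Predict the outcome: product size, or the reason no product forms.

Primer 2 (CGCAAGGAG) does not match the top strand, and its reverse complement CTCCTTGCG does not match either.
With no annealing site for primer 2, no amplification occurs.

No product — primer 2 has no binding site in the template.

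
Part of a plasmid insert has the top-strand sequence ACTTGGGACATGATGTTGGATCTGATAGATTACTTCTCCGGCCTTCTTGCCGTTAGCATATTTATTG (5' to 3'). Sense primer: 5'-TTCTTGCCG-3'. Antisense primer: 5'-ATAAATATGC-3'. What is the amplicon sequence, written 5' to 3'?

Scanning the template, TTCTTGCCG occurs at positions 44–52; this primer anneals to the bottom strand there with its 3' end pointing downstream.
The reverse primer's reverse complement is GCATATTTAT, which matches the template at positions 56–65.
The product is the template from position 44 through 65 (22 bp).

5'-TTCTTGCCGTTAGCATATTTAT-3'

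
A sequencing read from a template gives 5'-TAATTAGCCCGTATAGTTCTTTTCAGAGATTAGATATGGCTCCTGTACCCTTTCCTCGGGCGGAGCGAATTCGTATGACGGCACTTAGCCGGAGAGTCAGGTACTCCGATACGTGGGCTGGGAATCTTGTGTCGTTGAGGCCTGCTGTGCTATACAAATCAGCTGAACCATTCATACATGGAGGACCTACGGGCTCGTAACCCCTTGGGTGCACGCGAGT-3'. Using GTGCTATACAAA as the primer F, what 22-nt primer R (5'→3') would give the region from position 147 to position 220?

5'-ACTCGCGTGCACCCAAGGGGTT-3'

The product's 3' end on the top strand is position 220.
The reverse primer anneals to the top strand over positions 199–220, i.e. to AACCCCTTGGGTGCACGCGAGT.
Its sequence written 5'→3' is the reverse complement: ACTCGCGTGCACCCAAGGGGTT.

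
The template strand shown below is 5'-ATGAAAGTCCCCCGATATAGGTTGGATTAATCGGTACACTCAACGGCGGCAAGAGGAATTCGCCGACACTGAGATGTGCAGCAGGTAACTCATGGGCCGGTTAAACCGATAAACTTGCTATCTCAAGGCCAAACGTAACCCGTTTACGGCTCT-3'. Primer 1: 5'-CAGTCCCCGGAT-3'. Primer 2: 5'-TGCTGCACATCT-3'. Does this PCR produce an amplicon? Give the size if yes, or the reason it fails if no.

Primer 1 (CAGTCCCCGGAT) does not match the top strand, and its reverse complement ATCCGGGGACTG does not match either.
With no annealing site for primer 1, no amplification occurs.

No product — primer 1 has no binding site in the template.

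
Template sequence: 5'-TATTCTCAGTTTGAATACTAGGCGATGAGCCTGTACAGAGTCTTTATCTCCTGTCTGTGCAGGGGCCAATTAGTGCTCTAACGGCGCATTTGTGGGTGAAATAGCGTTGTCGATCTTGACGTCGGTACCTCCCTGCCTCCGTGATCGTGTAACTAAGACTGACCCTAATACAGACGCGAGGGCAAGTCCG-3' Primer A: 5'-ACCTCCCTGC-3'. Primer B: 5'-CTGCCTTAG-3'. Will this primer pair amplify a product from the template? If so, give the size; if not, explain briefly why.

No product — primer B has no binding site in the template.

Primer B (CTGCCTTAG) does not match the top strand, and its reverse complement CTAAGGCAG does not match either.
With no annealing site for primer B, no amplification occurs.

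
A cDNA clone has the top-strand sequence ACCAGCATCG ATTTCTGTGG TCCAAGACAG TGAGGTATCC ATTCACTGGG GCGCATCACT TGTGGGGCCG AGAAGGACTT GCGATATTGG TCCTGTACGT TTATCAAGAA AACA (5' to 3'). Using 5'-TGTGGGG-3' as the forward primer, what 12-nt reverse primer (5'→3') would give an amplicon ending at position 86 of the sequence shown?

5'-TATCGCAAGTCC-3'

The forward primer binds at positions 61–67; the product's 3' end on the top strand is position 86.
The reverse primer anneals to the top strand over positions 75–86, i.e. to GGACTTGCGATA.
Its sequence written 5'→3' is the reverse complement: TATCGCAAGTCC.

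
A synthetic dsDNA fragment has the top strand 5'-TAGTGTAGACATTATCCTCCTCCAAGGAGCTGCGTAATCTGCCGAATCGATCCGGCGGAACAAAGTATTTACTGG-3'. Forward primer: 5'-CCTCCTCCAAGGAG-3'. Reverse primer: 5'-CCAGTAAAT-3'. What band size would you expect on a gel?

Scanning the template, CCTCCTCCAAGGAG occurs at positions 16–29; this primer anneals to the bottom strand there with its 3' end pointing downstream.
The reverse primer's reverse complement is ATTTACTGG, which matches the template at positions 67–75.
Amplicon spans positions 16–75: 60 bp.

60 bp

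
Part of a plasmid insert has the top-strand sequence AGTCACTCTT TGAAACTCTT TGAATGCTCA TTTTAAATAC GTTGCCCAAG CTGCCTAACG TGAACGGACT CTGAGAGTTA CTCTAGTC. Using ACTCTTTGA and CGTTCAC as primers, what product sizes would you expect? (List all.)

62 bp, 52 bp

The forward primer ACTCTTTGA matches the top strand at positions 5–13, 15–23.
The reverse primer's reverse complement is GTGAACG, matching at positions 60–66.
Each forward site pairs with the reverse site to give a product ending at position 66: sizes 62, 52 bp.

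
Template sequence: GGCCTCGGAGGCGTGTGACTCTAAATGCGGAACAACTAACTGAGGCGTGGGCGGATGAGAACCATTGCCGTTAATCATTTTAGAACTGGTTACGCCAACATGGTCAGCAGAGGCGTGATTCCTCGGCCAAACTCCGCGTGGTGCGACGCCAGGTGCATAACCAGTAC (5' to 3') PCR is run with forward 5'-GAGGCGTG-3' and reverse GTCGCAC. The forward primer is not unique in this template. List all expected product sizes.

The forward primer GAGGCGTG matches the top strand at positions 8–15, 42–49, 110–117.
The reverse primer's reverse complement is GTGCGAC, matching at positions 141–147.
Each forward site pairs with the reverse site to give a product ending at position 147: sizes 140, 106, 38 bp.

140 bp, 106 bp, 38 bp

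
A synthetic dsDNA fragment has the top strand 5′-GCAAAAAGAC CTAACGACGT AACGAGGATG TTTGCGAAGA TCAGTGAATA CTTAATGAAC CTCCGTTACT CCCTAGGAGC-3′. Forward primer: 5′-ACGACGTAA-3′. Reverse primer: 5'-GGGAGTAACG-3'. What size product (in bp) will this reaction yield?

Forward primer ACGACGTAA is found on the top strand at positions 14–22.
Reverse complement of the reverse primer: CGTTACTCCC. This occurs on the top strand at positions 64–73.
The product runs from position 14 to position 73, so its length is 73 − 14 + 1 = 60 bp.

60 bp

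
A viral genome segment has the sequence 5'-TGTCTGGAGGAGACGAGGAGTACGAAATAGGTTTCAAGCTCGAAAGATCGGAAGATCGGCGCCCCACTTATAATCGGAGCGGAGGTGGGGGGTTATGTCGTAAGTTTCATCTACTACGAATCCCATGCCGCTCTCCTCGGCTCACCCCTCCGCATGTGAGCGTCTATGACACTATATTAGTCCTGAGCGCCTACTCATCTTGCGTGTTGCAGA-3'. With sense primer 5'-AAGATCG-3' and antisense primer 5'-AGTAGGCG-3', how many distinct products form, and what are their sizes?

Two products: 152 bp, 144 bp

The forward primer AAGATCG matches the top strand at positions 44–50, 52–58.
The reverse primer's reverse complement is CGCCTACT, matching at positions 188–195.
Each forward site pairs with the reverse site to give a product ending at position 195: sizes 152, 144 bp.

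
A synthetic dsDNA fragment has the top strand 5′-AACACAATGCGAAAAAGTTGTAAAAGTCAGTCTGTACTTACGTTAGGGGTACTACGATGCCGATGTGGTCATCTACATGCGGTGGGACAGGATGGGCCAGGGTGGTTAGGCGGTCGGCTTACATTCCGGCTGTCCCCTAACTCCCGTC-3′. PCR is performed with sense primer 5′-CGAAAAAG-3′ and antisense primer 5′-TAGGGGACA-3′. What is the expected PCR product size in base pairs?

130 bp

Scanning the template, CGAAAAAG occurs at positions 10–17; this primer anneals to the bottom strand there with its 3' end pointing downstream.
Reverse complement of the reverse primer: TGTCCCCTA. This occurs on the top strand at positions 131–139.
Product length = (reverse-primer end) − (forward-primer start) + 1 = 139 − 10 + 1 = 130 bp.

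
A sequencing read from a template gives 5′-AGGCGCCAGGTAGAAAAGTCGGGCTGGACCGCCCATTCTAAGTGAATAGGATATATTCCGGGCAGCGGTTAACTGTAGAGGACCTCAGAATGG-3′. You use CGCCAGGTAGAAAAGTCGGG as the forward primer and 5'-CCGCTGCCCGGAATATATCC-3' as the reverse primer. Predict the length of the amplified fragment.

65 bp

Scanning the template, CGCCAGGTAGAAAAGTCGGG occurs at positions 4–23; this primer anneals to the bottom strand there with its 3' end pointing downstream.
Reverse complement of the reverse primer: GGATATATTCCGGGCAGCGG. This occurs on the top strand at positions 49–68.
The product runs from position 4 to position 68, so its length is 68 − 4 + 1 = 65 bp.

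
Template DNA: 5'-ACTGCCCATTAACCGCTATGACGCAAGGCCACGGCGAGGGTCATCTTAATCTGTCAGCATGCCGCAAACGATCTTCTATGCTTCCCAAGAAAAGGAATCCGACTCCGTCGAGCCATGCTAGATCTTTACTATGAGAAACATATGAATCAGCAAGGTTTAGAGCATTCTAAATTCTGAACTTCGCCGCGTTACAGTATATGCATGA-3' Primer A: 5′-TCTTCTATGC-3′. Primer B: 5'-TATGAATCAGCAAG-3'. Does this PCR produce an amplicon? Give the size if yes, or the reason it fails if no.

No product — both primers anneal to the same strand and extend in the same direction.

Primer A (TCTTCTATGC) matches the top strand at positions 72–81 (3' end points downstream).
Primer B (TATGAATCAGCAAG) also matches the top strand directly, at positions 141–154 — its reverse complement CTTGCTGATTCATA is not present.
Both primers anneal to the bottom strand with 3' ends pointing the same way, so neither can prime synthesis back toward the other.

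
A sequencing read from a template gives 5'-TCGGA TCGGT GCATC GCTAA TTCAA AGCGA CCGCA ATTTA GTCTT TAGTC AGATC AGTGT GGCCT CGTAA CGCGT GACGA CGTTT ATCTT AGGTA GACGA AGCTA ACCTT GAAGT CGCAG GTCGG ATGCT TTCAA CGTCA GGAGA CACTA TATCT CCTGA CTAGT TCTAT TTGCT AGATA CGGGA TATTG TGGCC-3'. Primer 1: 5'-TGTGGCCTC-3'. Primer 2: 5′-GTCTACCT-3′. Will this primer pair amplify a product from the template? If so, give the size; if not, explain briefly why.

Primer 1 (TGTGGCCTC) matches the top strand at positions 58–66; it acts as a forward primer.
Primer 2's reverse complement is AGGTAGAC, matching the top strand at positions 91–98; it acts as a reverse primer.
The 3' ends face each other across positions 58–98, giving a 41 bp product.

Yes — a 41 bp product.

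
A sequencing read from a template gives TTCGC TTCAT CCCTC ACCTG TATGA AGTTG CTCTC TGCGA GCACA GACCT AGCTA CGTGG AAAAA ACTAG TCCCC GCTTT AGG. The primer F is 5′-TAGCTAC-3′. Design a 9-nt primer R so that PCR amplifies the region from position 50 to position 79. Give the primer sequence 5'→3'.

5'-AAGCGGGGA-3'

The product's 3' end on the top strand is position 79.
The reverse primer anneals to the top strand over positions 71–79, i.e. to TCCCCGCTT.
Its sequence written 5'→3' is the reverse complement: AAGCGGGGA.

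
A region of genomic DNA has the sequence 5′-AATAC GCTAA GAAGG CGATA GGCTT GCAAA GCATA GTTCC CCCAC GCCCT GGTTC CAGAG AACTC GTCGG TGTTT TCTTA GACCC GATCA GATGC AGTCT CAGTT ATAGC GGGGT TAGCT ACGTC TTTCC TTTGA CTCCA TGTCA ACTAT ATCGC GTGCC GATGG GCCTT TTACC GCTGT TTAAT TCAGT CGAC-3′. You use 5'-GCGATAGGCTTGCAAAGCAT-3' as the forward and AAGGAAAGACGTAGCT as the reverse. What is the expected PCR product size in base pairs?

Scanning the template, GCGATAGGCTTGCAAAGCAT occurs at positions 15–34; this primer anneals to the bottom strand there with its 3' end pointing downstream.
Reverse complement of the reverse primer: AGCTACGTCTTTCCTT. This occurs on the top strand at positions 117–132.
Amplicon spans positions 15–132: 118 bp.

118 bp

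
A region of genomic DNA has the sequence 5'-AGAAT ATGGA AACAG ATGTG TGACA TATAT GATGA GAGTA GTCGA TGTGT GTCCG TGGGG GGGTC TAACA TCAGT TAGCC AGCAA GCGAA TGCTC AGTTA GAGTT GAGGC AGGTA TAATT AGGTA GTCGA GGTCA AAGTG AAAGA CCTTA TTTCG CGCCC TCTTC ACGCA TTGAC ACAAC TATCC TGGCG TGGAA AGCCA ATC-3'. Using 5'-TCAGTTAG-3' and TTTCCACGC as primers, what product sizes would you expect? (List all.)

126 bp, 103 bp

The forward primer TCAGTTAG matches the top strand at positions 71–78, 94–101.
The reverse primer's reverse complement is GCGTGGAAA, matching at positions 188–196.
Each forward site pairs with the reverse site to give a product ending at position 196: sizes 126, 103 bp.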